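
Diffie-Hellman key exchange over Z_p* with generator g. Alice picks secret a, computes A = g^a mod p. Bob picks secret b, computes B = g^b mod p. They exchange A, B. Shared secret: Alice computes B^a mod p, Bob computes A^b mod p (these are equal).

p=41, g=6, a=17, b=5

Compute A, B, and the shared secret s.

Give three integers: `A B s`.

A = 6^17 mod 41  (bits of 17 = 10001)
  bit 0 = 1: r = r^2 * 6 mod 41 = 1^2 * 6 = 1*6 = 6
  bit 1 = 0: r = r^2 mod 41 = 6^2 = 36
  bit 2 = 0: r = r^2 mod 41 = 36^2 = 25
  bit 3 = 0: r = r^2 mod 41 = 25^2 = 10
  bit 4 = 1: r = r^2 * 6 mod 41 = 10^2 * 6 = 18*6 = 26
  -> A = 26
B = 6^5 mod 41  (bits of 5 = 101)
  bit 0 = 1: r = r^2 * 6 mod 41 = 1^2 * 6 = 1*6 = 6
  bit 1 = 0: r = r^2 mod 41 = 6^2 = 36
  bit 2 = 1: r = r^2 * 6 mod 41 = 36^2 * 6 = 25*6 = 27
  -> B = 27
s = B^a = 27^17 mod 41  (bits of 17 = 10001)
  bit 0 = 1: r = r^2 * 27 mod 41 = 1^2 * 27 = 1*27 = 27
  bit 1 = 0: r = r^2 mod 41 = 27^2 = 32
  bit 2 = 0: r = r^2 mod 41 = 32^2 = 40
  bit 3 = 0: r = r^2 mod 41 = 40^2 = 1
  bit 4 = 1: r = r^2 * 27 mod 41 = 1^2 * 27 = 1*27 = 27
  -> s = B^a = 27

Answer: 26 27 27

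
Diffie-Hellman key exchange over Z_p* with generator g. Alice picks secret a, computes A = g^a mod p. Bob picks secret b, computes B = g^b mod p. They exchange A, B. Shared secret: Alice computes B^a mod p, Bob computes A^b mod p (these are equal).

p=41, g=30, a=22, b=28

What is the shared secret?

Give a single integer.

A = 30^22 mod 41  (bits of 22 = 10110)
  bit 0 = 1: r = r^2 * 30 mod 41 = 1^2 * 30 = 1*30 = 30
  bit 1 = 0: r = r^2 mod 41 = 30^2 = 39
  bit 2 = 1: r = r^2 * 30 mod 41 = 39^2 * 30 = 4*30 = 38
  bit 3 = 1: r = r^2 * 30 mod 41 = 38^2 * 30 = 9*30 = 24
  bit 4 = 0: r = r^2 mod 41 = 24^2 = 2
  -> A = 2
B = 30^28 mod 41  (bits of 28 = 11100)
  bit 0 = 1: r = r^2 * 30 mod 41 = 1^2 * 30 = 1*30 = 30
  bit 1 = 1: r = r^2 * 30 mod 41 = 30^2 * 30 = 39*30 = 22
  bit 2 = 1: r = r^2 * 30 mod 41 = 22^2 * 30 = 33*30 = 6
  bit 3 = 0: r = r^2 mod 41 = 6^2 = 36
  bit 4 = 0: r = r^2 mod 41 = 36^2 = 25
  -> B = 25
s = B^a = 25^22 mod 41  (bits of 22 = 10110)
  bit 0 = 1: r = r^2 * 25 mod 41 = 1^2 * 25 = 1*25 = 25
  bit 1 = 0: r = r^2 mod 41 = 25^2 = 10
  bit 2 = 1: r = r^2 * 25 mod 41 = 10^2 * 25 = 18*25 = 40
  bit 3 = 1: r = r^2 * 25 mod 41 = 40^2 * 25 = 1*25 = 25
  bit 4 = 0: r = r^2 mod 41 = 25^2 = 10
  -> s = B^a = 10

Answer: 10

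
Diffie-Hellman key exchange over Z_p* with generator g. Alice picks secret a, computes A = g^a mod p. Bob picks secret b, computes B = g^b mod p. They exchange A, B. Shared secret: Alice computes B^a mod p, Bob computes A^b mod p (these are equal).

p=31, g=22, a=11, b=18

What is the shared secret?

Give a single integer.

A = 22^11 mod 31  (bits of 11 = 1011)
  bit 0 = 1: r = r^2 * 22 mod 31 = 1^2 * 22 = 1*22 = 22
  bit 1 = 0: r = r^2 mod 31 = 22^2 = 19
  bit 2 = 1: r = r^2 * 22 mod 31 = 19^2 * 22 = 20*22 = 6
  bit 3 = 1: r = r^2 * 22 mod 31 = 6^2 * 22 = 5*22 = 17
  -> A = 17
B = 22^18 mod 31  (bits of 18 = 10010)
  bit 0 = 1: r = r^2 * 22 mod 31 = 1^2 * 22 = 1*22 = 22
  bit 1 = 0: r = r^2 mod 31 = 22^2 = 19
  bit 2 = 0: r = r^2 mod 31 = 19^2 = 20
  bit 3 = 1: r = r^2 * 22 mod 31 = 20^2 * 22 = 28*22 = 27
  bit 4 = 0: r = r^2 mod 31 = 27^2 = 16
  -> B = 16
s = B^a = 16^11 mod 31  (bits of 11 = 1011)
  bit 0 = 1: r = r^2 * 16 mod 31 = 1^2 * 16 = 1*16 = 16
  bit 1 = 0: r = r^2 mod 31 = 16^2 = 8
  bit 2 = 1: r = r^2 * 16 mod 31 = 8^2 * 16 = 2*16 = 1
  bit 3 = 1: r = r^2 * 16 mod 31 = 1^2 * 16 = 1*16 = 16
  -> s = B^a = 16

Answer: 16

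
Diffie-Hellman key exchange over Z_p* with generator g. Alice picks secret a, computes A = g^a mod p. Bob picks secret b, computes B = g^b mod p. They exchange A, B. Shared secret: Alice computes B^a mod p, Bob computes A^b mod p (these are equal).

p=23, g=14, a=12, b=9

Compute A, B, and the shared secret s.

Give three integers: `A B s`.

Answer: 9 21 2

Derivation:
A = 14^12 mod 23  (bits of 12 = 1100)
  bit 0 = 1: r = r^2 * 14 mod 23 = 1^2 * 14 = 1*14 = 14
  bit 1 = 1: r = r^2 * 14 mod 23 = 14^2 * 14 = 12*14 = 7
  bit 2 = 0: r = r^2 mod 23 = 7^2 = 3
  bit 3 = 0: r = r^2 mod 23 = 3^2 = 9
  -> A = 9
B = 14^9 mod 23  (bits of 9 = 1001)
  bit 0 = 1: r = r^2 * 14 mod 23 = 1^2 * 14 = 1*14 = 14
  bit 1 = 0: r = r^2 mod 23 = 14^2 = 12
  bit 2 = 0: r = r^2 mod 23 = 12^2 = 6
  bit 3 = 1: r = r^2 * 14 mod 23 = 6^2 * 14 = 13*14 = 21
  -> B = 21
s = B^a = 21^12 mod 23  (bits of 12 = 1100)
  bit 0 = 1: r = r^2 * 21 mod 23 = 1^2 * 21 = 1*21 = 21
  bit 1 = 1: r = r^2 * 21 mod 23 = 21^2 * 21 = 4*21 = 15
  bit 2 = 0: r = r^2 mod 23 = 15^2 = 18
  bit 3 = 0: r = r^2 mod 23 = 18^2 = 2
  -> s = B^a = 2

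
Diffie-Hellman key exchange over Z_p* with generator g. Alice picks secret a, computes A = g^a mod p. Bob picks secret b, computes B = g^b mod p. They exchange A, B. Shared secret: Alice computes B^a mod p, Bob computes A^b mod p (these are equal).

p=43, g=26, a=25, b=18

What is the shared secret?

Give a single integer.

Answer: 41

Derivation:
A = 26^25 mod 43  (bits of 25 = 11001)
  bit 0 = 1: r = r^2 * 26 mod 43 = 1^2 * 26 = 1*26 = 26
  bit 1 = 1: r = r^2 * 26 mod 43 = 26^2 * 26 = 31*26 = 32
  bit 2 = 0: r = r^2 mod 43 = 32^2 = 35
  bit 3 = 0: r = r^2 mod 43 = 35^2 = 21
  bit 4 = 1: r = r^2 * 26 mod 43 = 21^2 * 26 = 11*26 = 28
  -> A = 28
B = 26^18 mod 43  (bits of 18 = 10010)
  bit 0 = 1: r = r^2 * 26 mod 43 = 1^2 * 26 = 1*26 = 26
  bit 1 = 0: r = r^2 mod 43 = 26^2 = 31
  bit 2 = 0: r = r^2 mod 43 = 31^2 = 15
  bit 3 = 1: r = r^2 * 26 mod 43 = 15^2 * 26 = 10*26 = 2
  bit 4 = 0: r = r^2 mod 43 = 2^2 = 4
  -> B = 4
s = B^a = 4^25 mod 43  (bits of 25 = 11001)
  bit 0 = 1: r = r^2 * 4 mod 43 = 1^2 * 4 = 1*4 = 4
  bit 1 = 1: r = r^2 * 4 mod 43 = 4^2 * 4 = 16*4 = 21
  bit 2 = 0: r = r^2 mod 43 = 21^2 = 11
  bit 3 = 0: r = r^2 mod 43 = 11^2 = 35
  bit 4 = 1: r = r^2 * 4 mod 43 = 35^2 * 4 = 21*4 = 41
  -> s = B^a = 41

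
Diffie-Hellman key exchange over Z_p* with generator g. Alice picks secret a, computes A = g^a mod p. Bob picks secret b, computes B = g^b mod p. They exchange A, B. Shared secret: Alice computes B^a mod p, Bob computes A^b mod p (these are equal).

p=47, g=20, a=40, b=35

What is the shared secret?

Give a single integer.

A = 20^40 mod 47  (bits of 40 = 101000)
  bit 0 = 1: r = r^2 * 20 mod 47 = 1^2 * 20 = 1*20 = 20
  bit 1 = 0: r = r^2 mod 47 = 20^2 = 24
  bit 2 = 1: r = r^2 * 20 mod 47 = 24^2 * 20 = 12*20 = 5
  bit 3 = 0: r = r^2 mod 47 = 5^2 = 25
  bit 4 = 0: r = r^2 mod 47 = 25^2 = 14
  bit 5 = 0: r = r^2 mod 47 = 14^2 = 8
  -> A = 8
B = 20^35 mod 47  (bits of 35 = 100011)
  bit 0 = 1: r = r^2 * 20 mod 47 = 1^2 * 20 = 1*20 = 20
  bit 1 = 0: r = r^2 mod 47 = 20^2 = 24
  bit 2 = 0: r = r^2 mod 47 = 24^2 = 12
  bit 3 = 0: r = r^2 mod 47 = 12^2 = 3
  bit 4 = 1: r = r^2 * 20 mod 47 = 3^2 * 20 = 9*20 = 39
  bit 5 = 1: r = r^2 * 20 mod 47 = 39^2 * 20 = 17*20 = 11
  -> B = 11
s = B^a = 11^40 mod 47  (bits of 40 = 101000)
  bit 0 = 1: r = r^2 * 11 mod 47 = 1^2 * 11 = 1*11 = 11
  bit 1 = 0: r = r^2 mod 47 = 11^2 = 27
  bit 2 = 1: r = r^2 * 11 mod 47 = 27^2 * 11 = 24*11 = 29
  bit 3 = 0: r = r^2 mod 47 = 29^2 = 42
  bit 4 = 0: r = r^2 mod 47 = 42^2 = 25
  bit 5 = 0: r = r^2 mod 47 = 25^2 = 14
  -> s = B^a = 14

Answer: 14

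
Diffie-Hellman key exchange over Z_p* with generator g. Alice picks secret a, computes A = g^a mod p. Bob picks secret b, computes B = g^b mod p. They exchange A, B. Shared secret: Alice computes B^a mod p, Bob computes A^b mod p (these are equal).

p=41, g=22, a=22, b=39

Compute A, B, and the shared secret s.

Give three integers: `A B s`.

Answer: 8 28 36

Derivation:
A = 22^22 mod 41  (bits of 22 = 10110)
  bit 0 = 1: r = r^2 * 22 mod 41 = 1^2 * 22 = 1*22 = 22
  bit 1 = 0: r = r^2 mod 41 = 22^2 = 33
  bit 2 = 1: r = r^2 * 22 mod 41 = 33^2 * 22 = 23*22 = 14
  bit 3 = 1: r = r^2 * 22 mod 41 = 14^2 * 22 = 32*22 = 7
  bit 4 = 0: r = r^2 mod 41 = 7^2 = 8
  -> A = 8
B = 22^39 mod 41  (bits of 39 = 100111)
  bit 0 = 1: r = r^2 * 22 mod 41 = 1^2 * 22 = 1*22 = 22
  bit 1 = 0: r = r^2 mod 41 = 22^2 = 33
  bit 2 = 0: r = r^2 mod 41 = 33^2 = 23
  bit 3 = 1: r = r^2 * 22 mod 41 = 23^2 * 22 = 37*22 = 35
  bit 4 = 1: r = r^2 * 22 mod 41 = 35^2 * 22 = 36*22 = 13
  bit 5 = 1: r = r^2 * 22 mod 41 = 13^2 * 22 = 5*22 = 28
  -> B = 28
s = B^a = 28^22 mod 41  (bits of 22 = 10110)
  bit 0 = 1: r = r^2 * 28 mod 41 = 1^2 * 28 = 1*28 = 28
  bit 1 = 0: r = r^2 mod 41 = 28^2 = 5
  bit 2 = 1: r = r^2 * 28 mod 41 = 5^2 * 28 = 25*28 = 3
  bit 3 = 1: r = r^2 * 28 mod 41 = 3^2 * 28 = 9*28 = 6
  bit 4 = 0: r = r^2 mod 41 = 6^2 = 36
  -> s = B^a = 36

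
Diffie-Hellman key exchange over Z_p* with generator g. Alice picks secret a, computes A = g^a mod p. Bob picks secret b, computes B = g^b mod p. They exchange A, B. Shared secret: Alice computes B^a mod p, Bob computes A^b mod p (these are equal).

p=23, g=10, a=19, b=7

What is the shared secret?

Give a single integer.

Answer: 10

Derivation:
A = 10^19 mod 23  (bits of 19 = 10011)
  bit 0 = 1: r = r^2 * 10 mod 23 = 1^2 * 10 = 1*10 = 10
  bit 1 = 0: r = r^2 mod 23 = 10^2 = 8
  bit 2 = 0: r = r^2 mod 23 = 8^2 = 18
  bit 3 = 1: r = r^2 * 10 mod 23 = 18^2 * 10 = 2*10 = 20
  bit 4 = 1: r = r^2 * 10 mod 23 = 20^2 * 10 = 9*10 = 21
  -> A = 21
B = 10^7 mod 23  (bits of 7 = 111)
  bit 0 = 1: r = r^2 * 10 mod 23 = 1^2 * 10 = 1*10 = 10
  bit 1 = 1: r = r^2 * 10 mod 23 = 10^2 * 10 = 8*10 = 11
  bit 2 = 1: r = r^2 * 10 mod 23 = 11^2 * 10 = 6*10 = 14
  -> B = 14
s = B^a = 14^19 mod 23  (bits of 19 = 10011)
  bit 0 = 1: r = r^2 * 14 mod 23 = 1^2 * 14 = 1*14 = 14
  bit 1 = 0: r = r^2 mod 23 = 14^2 = 12
  bit 2 = 0: r = r^2 mod 23 = 12^2 = 6
  bit 3 = 1: r = r^2 * 14 mod 23 = 6^2 * 14 = 13*14 = 21
  bit 4 = 1: r = r^2 * 14 mod 23 = 21^2 * 14 = 4*14 = 10
  -> s = B^a = 10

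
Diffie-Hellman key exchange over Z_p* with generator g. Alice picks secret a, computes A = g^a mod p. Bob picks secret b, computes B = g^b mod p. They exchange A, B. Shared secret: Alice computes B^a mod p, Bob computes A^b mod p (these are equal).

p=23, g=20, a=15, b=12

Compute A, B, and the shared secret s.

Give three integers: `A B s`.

Answer: 11 3 12

Derivation:
A = 20^15 mod 23  (bits of 15 = 1111)
  bit 0 = 1: r = r^2 * 20 mod 23 = 1^2 * 20 = 1*20 = 20
  bit 1 = 1: r = r^2 * 20 mod 23 = 20^2 * 20 = 9*20 = 19
  bit 2 = 1: r = r^2 * 20 mod 23 = 19^2 * 20 = 16*20 = 21
  bit 3 = 1: r = r^2 * 20 mod 23 = 21^2 * 20 = 4*20 = 11
  -> A = 11
B = 20^12 mod 23  (bits of 12 = 1100)
  bit 0 = 1: r = r^2 * 20 mod 23 = 1^2 * 20 = 1*20 = 20
  bit 1 = 1: r = r^2 * 20 mod 23 = 20^2 * 20 = 9*20 = 19
  bit 2 = 0: r = r^2 mod 23 = 19^2 = 16
  bit 3 = 0: r = r^2 mod 23 = 16^2 = 3
  -> B = 3
s = B^a = 3^15 mod 23  (bits of 15 = 1111)
  bit 0 = 1: r = r^2 * 3 mod 23 = 1^2 * 3 = 1*3 = 3
  bit 1 = 1: r = r^2 * 3 mod 23 = 3^2 * 3 = 9*3 = 4
  bit 2 = 1: r = r^2 * 3 mod 23 = 4^2 * 3 = 16*3 = 2
  bit 3 = 1: r = r^2 * 3 mod 23 = 2^2 * 3 = 4*3 = 12
  -> s = B^a = 12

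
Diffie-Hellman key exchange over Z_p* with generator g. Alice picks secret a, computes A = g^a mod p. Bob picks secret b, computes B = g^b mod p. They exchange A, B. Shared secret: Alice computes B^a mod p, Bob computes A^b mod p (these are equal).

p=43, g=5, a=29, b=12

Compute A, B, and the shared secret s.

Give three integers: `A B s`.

A = 5^29 mod 43  (bits of 29 = 11101)
  bit 0 = 1: r = r^2 * 5 mod 43 = 1^2 * 5 = 1*5 = 5
  bit 1 = 1: r = r^2 * 5 mod 43 = 5^2 * 5 = 25*5 = 39
  bit 2 = 1: r = r^2 * 5 mod 43 = 39^2 * 5 = 16*5 = 37
  bit 3 = 0: r = r^2 mod 43 = 37^2 = 36
  bit 4 = 1: r = r^2 * 5 mod 43 = 36^2 * 5 = 6*5 = 30
  -> A = 30
B = 5^12 mod 43  (bits of 12 = 1100)
  bit 0 = 1: r = r^2 * 5 mod 43 = 1^2 * 5 = 1*5 = 5
  bit 1 = 1: r = r^2 * 5 mod 43 = 5^2 * 5 = 25*5 = 39
  bit 2 = 0: r = r^2 mod 43 = 39^2 = 16
  bit 3 = 0: r = r^2 mod 43 = 16^2 = 41
  -> B = 41
s = B^a = 41^29 mod 43  (bits of 29 = 11101)
  bit 0 = 1: r = r^2 * 41 mod 43 = 1^2 * 41 = 1*41 = 41
  bit 1 = 1: r = r^2 * 41 mod 43 = 41^2 * 41 = 4*41 = 35
  bit 2 = 1: r = r^2 * 41 mod 43 = 35^2 * 41 = 21*41 = 1
  bit 3 = 0: r = r^2 mod 43 = 1^2 = 1
  bit 4 = 1: r = r^2 * 41 mod 43 = 1^2 * 41 = 1*41 = 41
  -> s = B^a = 41

Answer: 30 41 41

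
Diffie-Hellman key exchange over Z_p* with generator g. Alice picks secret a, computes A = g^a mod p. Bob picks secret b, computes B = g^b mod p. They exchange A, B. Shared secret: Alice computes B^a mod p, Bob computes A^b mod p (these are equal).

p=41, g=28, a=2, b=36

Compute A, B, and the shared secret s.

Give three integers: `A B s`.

A = 28^2 mod 41  (bits of 2 = 10)
  bit 0 = 1: r = r^2 * 28 mod 41 = 1^2 * 28 = 1*28 = 28
  bit 1 = 0: r = r^2 mod 41 = 28^2 = 5
  -> A = 5
B = 28^36 mod 41  (bits of 36 = 100100)
  bit 0 = 1: r = r^2 * 28 mod 41 = 1^2 * 28 = 1*28 = 28
  bit 1 = 0: r = r^2 mod 41 = 28^2 = 5
  bit 2 = 0: r = r^2 mod 41 = 5^2 = 25
  bit 3 = 1: r = r^2 * 28 mod 41 = 25^2 * 28 = 10*28 = 34
  bit 4 = 0: r = r^2 mod 41 = 34^2 = 8
  bit 5 = 0: r = r^2 mod 41 = 8^2 = 23
  -> B = 23
s = B^a = 23^2 mod 41  (bits of 2 = 10)
  bit 0 = 1: r = r^2 * 23 mod 41 = 1^2 * 23 = 1*23 = 23
  bit 1 = 0: r = r^2 mod 41 = 23^2 = 37
  -> s = B^a = 37

Answer: 5 23 37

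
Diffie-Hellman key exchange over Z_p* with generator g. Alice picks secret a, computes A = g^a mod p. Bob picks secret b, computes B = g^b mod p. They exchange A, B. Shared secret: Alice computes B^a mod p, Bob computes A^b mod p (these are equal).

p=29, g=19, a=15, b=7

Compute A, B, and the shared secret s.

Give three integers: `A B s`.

Answer: 10 12 17

Derivation:
A = 19^15 mod 29  (bits of 15 = 1111)
  bit 0 = 1: r = r^2 * 19 mod 29 = 1^2 * 19 = 1*19 = 19
  bit 1 = 1: r = r^2 * 19 mod 29 = 19^2 * 19 = 13*19 = 15
  bit 2 = 1: r = r^2 * 19 mod 29 = 15^2 * 19 = 22*19 = 12
  bit 3 = 1: r = r^2 * 19 mod 29 = 12^2 * 19 = 28*19 = 10
  -> A = 10
B = 19^7 mod 29  (bits of 7 = 111)
  bit 0 = 1: r = r^2 * 19 mod 29 = 1^2 * 19 = 1*19 = 19
  bit 1 = 1: r = r^2 * 19 mod 29 = 19^2 * 19 = 13*19 = 15
  bit 2 = 1: r = r^2 * 19 mod 29 = 15^2 * 19 = 22*19 = 12
  -> B = 12
s = B^a = 12^15 mod 29  (bits of 15 = 1111)
  bit 0 = 1: r = r^2 * 12 mod 29 = 1^2 * 12 = 1*12 = 12
  bit 1 = 1: r = r^2 * 12 mod 29 = 12^2 * 12 = 28*12 = 17
  bit 2 = 1: r = r^2 * 12 mod 29 = 17^2 * 12 = 28*12 = 17
  bit 3 = 1: r = r^2 * 12 mod 29 = 17^2 * 12 = 28*12 = 17
  -> s = B^a = 17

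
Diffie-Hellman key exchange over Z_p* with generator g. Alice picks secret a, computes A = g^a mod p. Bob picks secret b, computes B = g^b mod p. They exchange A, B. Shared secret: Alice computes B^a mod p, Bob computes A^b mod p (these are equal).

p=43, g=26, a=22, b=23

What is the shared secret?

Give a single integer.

A = 26^22 mod 43  (bits of 22 = 10110)
  bit 0 = 1: r = r^2 * 26 mod 43 = 1^2 * 26 = 1*26 = 26
  bit 1 = 0: r = r^2 mod 43 = 26^2 = 31
  bit 2 = 1: r = r^2 * 26 mod 43 = 31^2 * 26 = 15*26 = 3
  bit 3 = 1: r = r^2 * 26 mod 43 = 3^2 * 26 = 9*26 = 19
  bit 4 = 0: r = r^2 mod 43 = 19^2 = 17
  -> A = 17
B = 26^23 mod 43  (bits of 23 = 10111)
  bit 0 = 1: r = r^2 * 26 mod 43 = 1^2 * 26 = 1*26 = 26
  bit 1 = 0: r = r^2 mod 43 = 26^2 = 31
  bit 2 = 1: r = r^2 * 26 mod 43 = 31^2 * 26 = 15*26 = 3
  bit 3 = 1: r = r^2 * 26 mod 43 = 3^2 * 26 = 9*26 = 19
  bit 4 = 1: r = r^2 * 26 mod 43 = 19^2 * 26 = 17*26 = 12
  -> B = 12
s = B^a = 12^22 mod 43  (bits of 22 = 10110)
  bit 0 = 1: r = r^2 * 12 mod 43 = 1^2 * 12 = 1*12 = 12
  bit 1 = 0: r = r^2 mod 43 = 12^2 = 15
  bit 2 = 1: r = r^2 * 12 mod 43 = 15^2 * 12 = 10*12 = 34
  bit 3 = 1: r = r^2 * 12 mod 43 = 34^2 * 12 = 38*12 = 26
  bit 4 = 0: r = r^2 mod 43 = 26^2 = 31
  -> s = B^a = 31

Answer: 31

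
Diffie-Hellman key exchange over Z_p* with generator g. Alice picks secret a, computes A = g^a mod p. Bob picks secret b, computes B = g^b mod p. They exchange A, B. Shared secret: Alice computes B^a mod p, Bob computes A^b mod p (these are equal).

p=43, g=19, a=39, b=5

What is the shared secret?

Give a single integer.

A = 19^39 mod 43  (bits of 39 = 100111)
  bit 0 = 1: r = r^2 * 19 mod 43 = 1^2 * 19 = 1*19 = 19
  bit 1 = 0: r = r^2 mod 43 = 19^2 = 17
  bit 2 = 0: r = r^2 mod 43 = 17^2 = 31
  bit 3 = 1: r = r^2 * 19 mod 43 = 31^2 * 19 = 15*19 = 27
  bit 4 = 1: r = r^2 * 19 mod 43 = 27^2 * 19 = 41*19 = 5
  bit 5 = 1: r = r^2 * 19 mod 43 = 5^2 * 19 = 25*19 = 2
  -> A = 2
B = 19^5 mod 43  (bits of 5 = 101)
  bit 0 = 1: r = r^2 * 19 mod 43 = 1^2 * 19 = 1*19 = 19
  bit 1 = 0: r = r^2 mod 43 = 19^2 = 17
  bit 2 = 1: r = r^2 * 19 mod 43 = 17^2 * 19 = 31*19 = 30
  -> B = 30
s = B^a = 30^39 mod 43  (bits of 39 = 100111)
  bit 0 = 1: r = r^2 * 30 mod 43 = 1^2 * 30 = 1*30 = 30
  bit 1 = 0: r = r^2 mod 43 = 30^2 = 40
  bit 2 = 0: r = r^2 mod 43 = 40^2 = 9
  bit 3 = 1: r = r^2 * 30 mod 43 = 9^2 * 30 = 38*30 = 22
  bit 4 = 1: r = r^2 * 30 mod 43 = 22^2 * 30 = 11*30 = 29
  bit 5 = 1: r = r^2 * 30 mod 43 = 29^2 * 30 = 24*30 = 32
  -> s = B^a = 32

Answer: 32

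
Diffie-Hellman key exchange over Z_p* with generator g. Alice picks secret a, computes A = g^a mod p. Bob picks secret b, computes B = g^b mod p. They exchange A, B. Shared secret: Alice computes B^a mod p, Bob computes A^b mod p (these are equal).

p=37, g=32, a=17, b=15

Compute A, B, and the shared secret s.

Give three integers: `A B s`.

A = 32^17 mod 37  (bits of 17 = 10001)
  bit 0 = 1: r = r^2 * 32 mod 37 = 1^2 * 32 = 1*32 = 32
  bit 1 = 0: r = r^2 mod 37 = 32^2 = 25
  bit 2 = 0: r = r^2 mod 37 = 25^2 = 33
  bit 3 = 0: r = r^2 mod 37 = 33^2 = 16
  bit 4 = 1: r = r^2 * 32 mod 37 = 16^2 * 32 = 34*32 = 15
  -> A = 15
B = 32^15 mod 37  (bits of 15 = 1111)
  bit 0 = 1: r = r^2 * 32 mod 37 = 1^2 * 32 = 1*32 = 32
  bit 1 = 1: r = r^2 * 32 mod 37 = 32^2 * 32 = 25*32 = 23
  bit 2 = 1: r = r^2 * 32 mod 37 = 23^2 * 32 = 11*32 = 19
  bit 3 = 1: r = r^2 * 32 mod 37 = 19^2 * 32 = 28*32 = 8
  -> B = 8
s = B^a = 8^17 mod 37  (bits of 17 = 10001)
  bit 0 = 1: r = r^2 * 8 mod 37 = 1^2 * 8 = 1*8 = 8
  bit 1 = 0: r = r^2 mod 37 = 8^2 = 27
  bit 2 = 0: r = r^2 mod 37 = 27^2 = 26
  bit 3 = 0: r = r^2 mod 37 = 26^2 = 10
  bit 4 = 1: r = r^2 * 8 mod 37 = 10^2 * 8 = 26*8 = 23
  -> s = B^a = 23

Answer: 15 8 23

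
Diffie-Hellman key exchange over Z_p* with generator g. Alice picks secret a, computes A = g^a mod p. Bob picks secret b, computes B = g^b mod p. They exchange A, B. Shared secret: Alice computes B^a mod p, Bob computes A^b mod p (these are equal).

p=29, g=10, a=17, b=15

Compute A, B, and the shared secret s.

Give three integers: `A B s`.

A = 10^17 mod 29  (bits of 17 = 10001)
  bit 0 = 1: r = r^2 * 10 mod 29 = 1^2 * 10 = 1*10 = 10
  bit 1 = 0: r = r^2 mod 29 = 10^2 = 13
  bit 2 = 0: r = r^2 mod 29 = 13^2 = 24
  bit 3 = 0: r = r^2 mod 29 = 24^2 = 25
  bit 4 = 1: r = r^2 * 10 mod 29 = 25^2 * 10 = 16*10 = 15
  -> A = 15
B = 10^15 mod 29  (bits of 15 = 1111)
  bit 0 = 1: r = r^2 * 10 mod 29 = 1^2 * 10 = 1*10 = 10
  bit 1 = 1: r = r^2 * 10 mod 29 = 10^2 * 10 = 13*10 = 14
  bit 2 = 1: r = r^2 * 10 mod 29 = 14^2 * 10 = 22*10 = 17
  bit 3 = 1: r = r^2 * 10 mod 29 = 17^2 * 10 = 28*10 = 19
  -> B = 19
s = B^a = 19^17 mod 29  (bits of 17 = 10001)
  bit 0 = 1: r = r^2 * 19 mod 29 = 1^2 * 19 = 1*19 = 19
  bit 1 = 0: r = r^2 mod 29 = 19^2 = 13
  bit 2 = 0: r = r^2 mod 29 = 13^2 = 24
  bit 3 = 0: r = r^2 mod 29 = 24^2 = 25
  bit 4 = 1: r = r^2 * 19 mod 29 = 25^2 * 19 = 16*19 = 14
  -> s = B^a = 14

Answer: 15 19 14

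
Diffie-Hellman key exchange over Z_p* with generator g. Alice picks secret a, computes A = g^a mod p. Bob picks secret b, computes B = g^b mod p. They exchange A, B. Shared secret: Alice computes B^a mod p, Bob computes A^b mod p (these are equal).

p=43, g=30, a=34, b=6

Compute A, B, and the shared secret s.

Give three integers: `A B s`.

Answer: 17 16 35

Derivation:
A = 30^34 mod 43  (bits of 34 = 100010)
  bit 0 = 1: r = r^2 * 30 mod 43 = 1^2 * 30 = 1*30 = 30
  bit 1 = 0: r = r^2 mod 43 = 30^2 = 40
  bit 2 = 0: r = r^2 mod 43 = 40^2 = 9
  bit 3 = 0: r = r^2 mod 43 = 9^2 = 38
  bit 4 = 1: r = r^2 * 30 mod 43 = 38^2 * 30 = 25*30 = 19
  bit 5 = 0: r = r^2 mod 43 = 19^2 = 17
  -> A = 17
B = 30^6 mod 43  (bits of 6 = 110)
  bit 0 = 1: r = r^2 * 30 mod 43 = 1^2 * 30 = 1*30 = 30
  bit 1 = 1: r = r^2 * 30 mod 43 = 30^2 * 30 = 40*30 = 39
  bit 2 = 0: r = r^2 mod 43 = 39^2 = 16
  -> B = 16
s = B^a = 16^34 mod 43  (bits of 34 = 100010)
  bit 0 = 1: r = r^2 * 16 mod 43 = 1^2 * 16 = 1*16 = 16
  bit 1 = 0: r = r^2 mod 43 = 16^2 = 41
  bit 2 = 0: r = r^2 mod 43 = 41^2 = 4
  bit 3 = 0: r = r^2 mod 43 = 4^2 = 16
  bit 4 = 1: r = r^2 * 16 mod 43 = 16^2 * 16 = 41*16 = 11
  bit 5 = 0: r = r^2 mod 43 = 11^2 = 35
  -> s = B^a = 35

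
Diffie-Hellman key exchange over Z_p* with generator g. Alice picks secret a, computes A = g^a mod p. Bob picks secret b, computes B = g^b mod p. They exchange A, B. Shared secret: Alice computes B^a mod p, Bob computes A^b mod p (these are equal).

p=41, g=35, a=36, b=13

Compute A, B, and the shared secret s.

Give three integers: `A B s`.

Answer: 23 17 31

Derivation:
A = 35^36 mod 41  (bits of 36 = 100100)
  bit 0 = 1: r = r^2 * 35 mod 41 = 1^2 * 35 = 1*35 = 35
  bit 1 = 0: r = r^2 mod 41 = 35^2 = 36
  bit 2 = 0: r = r^2 mod 41 = 36^2 = 25
  bit 3 = 1: r = r^2 * 35 mod 41 = 25^2 * 35 = 10*35 = 22
  bit 4 = 0: r = r^2 mod 41 = 22^2 = 33
  bit 5 = 0: r = r^2 mod 41 = 33^2 = 23
  -> A = 23
B = 35^13 mod 41  (bits of 13 = 1101)
  bit 0 = 1: r = r^2 * 35 mod 41 = 1^2 * 35 = 1*35 = 35
  bit 1 = 1: r = r^2 * 35 mod 41 = 35^2 * 35 = 36*35 = 30
  bit 2 = 0: r = r^2 mod 41 = 30^2 = 39
  bit 3 = 1: r = r^2 * 35 mod 41 = 39^2 * 35 = 4*35 = 17
  -> B = 17
s = B^a = 17^36 mod 41  (bits of 36 = 100100)
  bit 0 = 1: r = r^2 * 17 mod 41 = 1^2 * 17 = 1*17 = 17
  bit 1 = 0: r = r^2 mod 41 = 17^2 = 2
  bit 2 = 0: r = r^2 mod 41 = 2^2 = 4
  bit 3 = 1: r = r^2 * 17 mod 41 = 4^2 * 17 = 16*17 = 26
  bit 4 = 0: r = r^2 mod 41 = 26^2 = 20
  bit 5 = 0: r = r^2 mod 41 = 20^2 = 31
  -> s = B^a = 31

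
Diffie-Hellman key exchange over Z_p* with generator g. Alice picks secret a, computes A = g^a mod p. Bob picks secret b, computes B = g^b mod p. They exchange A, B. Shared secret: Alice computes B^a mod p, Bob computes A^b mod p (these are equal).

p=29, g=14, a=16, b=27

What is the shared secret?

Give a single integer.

A = 14^16 mod 29  (bits of 16 = 10000)
  bit 0 = 1: r = r^2 * 14 mod 29 = 1^2 * 14 = 1*14 = 14
  bit 1 = 0: r = r^2 mod 29 = 14^2 = 22
  bit 2 = 0: r = r^2 mod 29 = 22^2 = 20
  bit 3 = 0: r = r^2 mod 29 = 20^2 = 23
  bit 4 = 0: r = r^2 mod 29 = 23^2 = 7
  -> A = 7
B = 14^27 mod 29  (bits of 27 = 11011)
  bit 0 = 1: r = r^2 * 14 mod 29 = 1^2 * 14 = 1*14 = 14
  bit 1 = 1: r = r^2 * 14 mod 29 = 14^2 * 14 = 22*14 = 18
  bit 2 = 0: r = r^2 mod 29 = 18^2 = 5
  bit 3 = 1: r = r^2 * 14 mod 29 = 5^2 * 14 = 25*14 = 2
  bit 4 = 1: r = r^2 * 14 mod 29 = 2^2 * 14 = 4*14 = 27
  -> B = 27
s = B^a = 27^16 mod 29  (bits of 16 = 10000)
  bit 0 = 1: r = r^2 * 27 mod 29 = 1^2 * 27 = 1*27 = 27
  bit 1 = 0: r = r^2 mod 29 = 27^2 = 4
  bit 2 = 0: r = r^2 mod 29 = 4^2 = 16
  bit 3 = 0: r = r^2 mod 29 = 16^2 = 24
  bit 4 = 0: r = r^2 mod 29 = 24^2 = 25
  -> s = B^a = 25

Answer: 25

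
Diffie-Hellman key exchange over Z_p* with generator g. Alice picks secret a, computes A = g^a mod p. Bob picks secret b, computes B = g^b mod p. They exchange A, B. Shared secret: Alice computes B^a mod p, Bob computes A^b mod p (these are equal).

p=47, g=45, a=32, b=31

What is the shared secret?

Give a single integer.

A = 45^32 mod 47  (bits of 32 = 100000)
  bit 0 = 1: r = r^2 * 45 mod 47 = 1^2 * 45 = 1*45 = 45
  bit 1 = 0: r = r^2 mod 47 = 45^2 = 4
  bit 2 = 0: r = r^2 mod 47 = 4^2 = 16
  bit 3 = 0: r = r^2 mod 47 = 16^2 = 21
  bit 4 = 0: r = r^2 mod 47 = 21^2 = 18
  bit 5 = 0: r = r^2 mod 47 = 18^2 = 42
  -> A = 42
B = 45^31 mod 47  (bits of 31 = 11111)
  bit 0 = 1: r = r^2 * 45 mod 47 = 1^2 * 45 = 1*45 = 45
  bit 1 = 1: r = r^2 * 45 mod 47 = 45^2 * 45 = 4*45 = 39
  bit 2 = 1: r = r^2 * 45 mod 47 = 39^2 * 45 = 17*45 = 13
  bit 3 = 1: r = r^2 * 45 mod 47 = 13^2 * 45 = 28*45 = 38
  bit 4 = 1: r = r^2 * 45 mod 47 = 38^2 * 45 = 34*45 = 26
  -> B = 26
s = B^a = 26^32 mod 47  (bits of 32 = 100000)
  bit 0 = 1: r = r^2 * 26 mod 47 = 1^2 * 26 = 1*26 = 26
  bit 1 = 0: r = r^2 mod 47 = 26^2 = 18
  bit 2 = 0: r = r^2 mod 47 = 18^2 = 42
  bit 3 = 0: r = r^2 mod 47 = 42^2 = 25
  bit 4 = 0: r = r^2 mod 47 = 25^2 = 14
  bit 5 = 0: r = r^2 mod 47 = 14^2 = 8
  -> s = B^a = 8

Answer: 8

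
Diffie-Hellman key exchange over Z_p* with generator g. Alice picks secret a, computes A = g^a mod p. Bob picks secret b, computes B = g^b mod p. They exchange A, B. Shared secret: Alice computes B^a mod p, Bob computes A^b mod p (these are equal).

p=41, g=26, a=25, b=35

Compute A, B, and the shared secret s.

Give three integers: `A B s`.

Answer: 14 38 38

Derivation:
A = 26^25 mod 41  (bits of 25 = 11001)
  bit 0 = 1: r = r^2 * 26 mod 41 = 1^2 * 26 = 1*26 = 26
  bit 1 = 1: r = r^2 * 26 mod 41 = 26^2 * 26 = 20*26 = 28
  bit 2 = 0: r = r^2 mod 41 = 28^2 = 5
  bit 3 = 0: r = r^2 mod 41 = 5^2 = 25
  bit 4 = 1: r = r^2 * 26 mod 41 = 25^2 * 26 = 10*26 = 14
  -> A = 14
B = 26^35 mod 41  (bits of 35 = 100011)
  bit 0 = 1: r = r^2 * 26 mod 41 = 1^2 * 26 = 1*26 = 26
  bit 1 = 0: r = r^2 mod 41 = 26^2 = 20
  bit 2 = 0: r = r^2 mod 41 = 20^2 = 31
  bit 3 = 0: r = r^2 mod 41 = 31^2 = 18
  bit 4 = 1: r = r^2 * 26 mod 41 = 18^2 * 26 = 37*26 = 19
  bit 5 = 1: r = r^2 * 26 mod 41 = 19^2 * 26 = 33*26 = 38
  -> B = 38
s = B^a = 38^25 mod 41  (bits of 25 = 11001)
  bit 0 = 1: r = r^2 * 38 mod 41 = 1^2 * 38 = 1*38 = 38
  bit 1 = 1: r = r^2 * 38 mod 41 = 38^2 * 38 = 9*38 = 14
  bit 2 = 0: r = r^2 mod 41 = 14^2 = 32
  bit 3 = 0: r = r^2 mod 41 = 32^2 = 40
  bit 4 = 1: r = r^2 * 38 mod 41 = 40^2 * 38 = 1*38 = 38
  -> s = B^a = 38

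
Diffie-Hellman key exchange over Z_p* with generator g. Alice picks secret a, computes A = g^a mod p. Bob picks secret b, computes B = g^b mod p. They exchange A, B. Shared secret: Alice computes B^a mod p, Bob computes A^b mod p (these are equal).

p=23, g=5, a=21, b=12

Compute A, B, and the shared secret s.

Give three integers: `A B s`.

Answer: 14 18 9

Derivation:
A = 5^21 mod 23  (bits of 21 = 10101)
  bit 0 = 1: r = r^2 * 5 mod 23 = 1^2 * 5 = 1*5 = 5
  bit 1 = 0: r = r^2 mod 23 = 5^2 = 2
  bit 2 = 1: r = r^2 * 5 mod 23 = 2^2 * 5 = 4*5 = 20
  bit 3 = 0: r = r^2 mod 23 = 20^2 = 9
  bit 4 = 1: r = r^2 * 5 mod 23 = 9^2 * 5 = 12*5 = 14
  -> A = 14
B = 5^12 mod 23  (bits of 12 = 1100)
  bit 0 = 1: r = r^2 * 5 mod 23 = 1^2 * 5 = 1*5 = 5
  bit 1 = 1: r = r^2 * 5 mod 23 = 5^2 * 5 = 2*5 = 10
  bit 2 = 0: r = r^2 mod 23 = 10^2 = 8
  bit 3 = 0: r = r^2 mod 23 = 8^2 = 18
  -> B = 18
s = B^a = 18^21 mod 23  (bits of 21 = 10101)
  bit 0 = 1: r = r^2 * 18 mod 23 = 1^2 * 18 = 1*18 = 18
  bit 1 = 0: r = r^2 mod 23 = 18^2 = 2
  bit 2 = 1: r = r^2 * 18 mod 23 = 2^2 * 18 = 4*18 = 3
  bit 3 = 0: r = r^2 mod 23 = 3^2 = 9
  bit 4 = 1: r = r^2 * 18 mod 23 = 9^2 * 18 = 12*18 = 9
  -> s = B^a = 9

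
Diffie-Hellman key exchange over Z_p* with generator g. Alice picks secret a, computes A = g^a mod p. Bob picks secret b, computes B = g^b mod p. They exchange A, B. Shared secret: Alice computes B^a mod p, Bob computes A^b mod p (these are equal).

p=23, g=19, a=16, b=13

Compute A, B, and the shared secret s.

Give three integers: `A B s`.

A = 19^16 mod 23  (bits of 16 = 10000)
  bit 0 = 1: r = r^2 * 19 mod 23 = 1^2 * 19 = 1*19 = 19
  bit 1 = 0: r = r^2 mod 23 = 19^2 = 16
  bit 2 = 0: r = r^2 mod 23 = 16^2 = 3
  bit 3 = 0: r = r^2 mod 23 = 3^2 = 9
  bit 4 = 0: r = r^2 mod 23 = 9^2 = 12
  -> A = 12
B = 19^13 mod 23  (bits of 13 = 1101)
  bit 0 = 1: r = r^2 * 19 mod 23 = 1^2 * 19 = 1*19 = 19
  bit 1 = 1: r = r^2 * 19 mod 23 = 19^2 * 19 = 16*19 = 5
  bit 2 = 0: r = r^2 mod 23 = 5^2 = 2
  bit 3 = 1: r = r^2 * 19 mod 23 = 2^2 * 19 = 4*19 = 7
  -> B = 7
s = B^a = 7^16 mod 23  (bits of 16 = 10000)
  bit 0 = 1: r = r^2 * 7 mod 23 = 1^2 * 7 = 1*7 = 7
  bit 1 = 0: r = r^2 mod 23 = 7^2 = 3
  bit 2 = 0: r = r^2 mod 23 = 3^2 = 9
  bit 3 = 0: r = r^2 mod 23 = 9^2 = 12
  bit 4 = 0: r = r^2 mod 23 = 12^2 = 6
  -> s = B^a = 6

Answer: 12 7 6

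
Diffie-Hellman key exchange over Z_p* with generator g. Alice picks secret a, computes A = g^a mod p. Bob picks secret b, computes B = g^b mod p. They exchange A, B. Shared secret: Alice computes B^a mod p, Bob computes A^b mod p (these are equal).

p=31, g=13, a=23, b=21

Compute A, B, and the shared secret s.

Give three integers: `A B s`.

Answer: 24 15 27

Derivation:
A = 13^23 mod 31  (bits of 23 = 10111)
  bit 0 = 1: r = r^2 * 13 mod 31 = 1^2 * 13 = 1*13 = 13
  bit 1 = 0: r = r^2 mod 31 = 13^2 = 14
  bit 2 = 1: r = r^2 * 13 mod 31 = 14^2 * 13 = 10*13 = 6
  bit 3 = 1: r = r^2 * 13 mod 31 = 6^2 * 13 = 5*13 = 3
  bit 4 = 1: r = r^2 * 13 mod 31 = 3^2 * 13 = 9*13 = 24
  -> A = 24
B = 13^21 mod 31  (bits of 21 = 10101)
  bit 0 = 1: r = r^2 * 13 mod 31 = 1^2 * 13 = 1*13 = 13
  bit 1 = 0: r = r^2 mod 31 = 13^2 = 14
  bit 2 = 1: r = r^2 * 13 mod 31 = 14^2 * 13 = 10*13 = 6
  bit 3 = 0: r = r^2 mod 31 = 6^2 = 5
  bit 4 = 1: r = r^2 * 13 mod 31 = 5^2 * 13 = 25*13 = 15
  -> B = 15
s = B^a = 15^23 mod 31  (bits of 23 = 10111)
  bit 0 = 1: r = r^2 * 15 mod 31 = 1^2 * 15 = 1*15 = 15
  bit 1 = 0: r = r^2 mod 31 = 15^2 = 8
  bit 2 = 1: r = r^2 * 15 mod 31 = 8^2 * 15 = 2*15 = 30
  bit 3 = 1: r = r^2 * 15 mod 31 = 30^2 * 15 = 1*15 = 15
  bit 4 = 1: r = r^2 * 15 mod 31 = 15^2 * 15 = 8*15 = 27
  -> s = B^a = 27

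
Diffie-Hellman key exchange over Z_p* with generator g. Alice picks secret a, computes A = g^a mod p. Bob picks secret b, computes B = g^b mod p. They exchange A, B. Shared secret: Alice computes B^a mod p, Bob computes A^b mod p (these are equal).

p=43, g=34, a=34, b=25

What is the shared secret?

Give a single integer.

Answer: 14

Derivation:
A = 34^34 mod 43  (bits of 34 = 100010)
  bit 0 = 1: r = r^2 * 34 mod 43 = 1^2 * 34 = 1*34 = 34
  bit 1 = 0: r = r^2 mod 43 = 34^2 = 38
  bit 2 = 0: r = r^2 mod 43 = 38^2 = 25
  bit 3 = 0: r = r^2 mod 43 = 25^2 = 23
  bit 4 = 1: r = r^2 * 34 mod 43 = 23^2 * 34 = 13*34 = 12
  bit 5 = 0: r = r^2 mod 43 = 12^2 = 15
  -> A = 15
B = 34^25 mod 43  (bits of 25 = 11001)
  bit 0 = 1: r = r^2 * 34 mod 43 = 1^2 * 34 = 1*34 = 34
  bit 1 = 1: r = r^2 * 34 mod 43 = 34^2 * 34 = 38*34 = 2
  bit 2 = 0: r = r^2 mod 43 = 2^2 = 4
  bit 3 = 0: r = r^2 mod 43 = 4^2 = 16
  bit 4 = 1: r = r^2 * 34 mod 43 = 16^2 * 34 = 41*34 = 18
  -> B = 18
s = B^a = 18^34 mod 43  (bits of 34 = 100010)
  bit 0 = 1: r = r^2 * 18 mod 43 = 1^2 * 18 = 1*18 = 18
  bit 1 = 0: r = r^2 mod 43 = 18^2 = 23
  bit 2 = 0: r = r^2 mod 43 = 23^2 = 13
  bit 3 = 0: r = r^2 mod 43 = 13^2 = 40
  bit 4 = 1: r = r^2 * 18 mod 43 = 40^2 * 18 = 9*18 = 33
  bit 5 = 0: r = r^2 mod 43 = 33^2 = 14
  -> s = B^a = 14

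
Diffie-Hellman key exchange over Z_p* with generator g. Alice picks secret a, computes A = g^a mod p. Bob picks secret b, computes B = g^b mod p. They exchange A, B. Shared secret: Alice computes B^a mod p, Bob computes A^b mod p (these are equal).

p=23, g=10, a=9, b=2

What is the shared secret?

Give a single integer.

Answer: 9

Derivation:
A = 10^9 mod 23  (bits of 9 = 1001)
  bit 0 = 1: r = r^2 * 10 mod 23 = 1^2 * 10 = 1*10 = 10
  bit 1 = 0: r = r^2 mod 23 = 10^2 = 8
  bit 2 = 0: r = r^2 mod 23 = 8^2 = 18
  bit 3 = 1: r = r^2 * 10 mod 23 = 18^2 * 10 = 2*10 = 20
  -> A = 20
B = 10^2 mod 23  (bits of 2 = 10)
  bit 0 = 1: r = r^2 * 10 mod 23 = 1^2 * 10 = 1*10 = 10
  bit 1 = 0: r = r^2 mod 23 = 10^2 = 8
  -> B = 8
s = B^a = 8^9 mod 23  (bits of 9 = 1001)
  bit 0 = 1: r = r^2 * 8 mod 23 = 1^2 * 8 = 1*8 = 8
  bit 1 = 0: r = r^2 mod 23 = 8^2 = 18
  bit 2 = 0: r = r^2 mod 23 = 18^2 = 2
  bit 3 = 1: r = r^2 * 8 mod 23 = 2^2 * 8 = 4*8 = 9
  -> s = B^a = 9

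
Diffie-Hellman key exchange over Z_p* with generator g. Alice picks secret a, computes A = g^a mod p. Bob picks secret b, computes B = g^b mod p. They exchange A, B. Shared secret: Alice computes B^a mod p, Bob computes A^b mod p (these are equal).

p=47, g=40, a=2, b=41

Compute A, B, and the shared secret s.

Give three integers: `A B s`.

A = 40^2 mod 47  (bits of 2 = 10)
  bit 0 = 1: r = r^2 * 40 mod 47 = 1^2 * 40 = 1*40 = 40
  bit 1 = 0: r = r^2 mod 47 = 40^2 = 2
  -> A = 2
B = 40^41 mod 47  (bits of 41 = 101001)
  bit 0 = 1: r = r^2 * 40 mod 47 = 1^2 * 40 = 1*40 = 40
  bit 1 = 0: r = r^2 mod 47 = 40^2 = 2
  bit 2 = 1: r = r^2 * 40 mod 47 = 2^2 * 40 = 4*40 = 19
  bit 3 = 0: r = r^2 mod 47 = 19^2 = 32
  bit 4 = 0: r = r^2 mod 47 = 32^2 = 37
  bit 5 = 1: r = r^2 * 40 mod 47 = 37^2 * 40 = 6*40 = 5
  -> B = 5
s = B^a = 5^2 mod 47  (bits of 2 = 10)
  bit 0 = 1: r = r^2 * 5 mod 47 = 1^2 * 5 = 1*5 = 5
  bit 1 = 0: r = r^2 mod 47 = 5^2 = 25
  -> s = B^a = 25

Answer: 2 5 25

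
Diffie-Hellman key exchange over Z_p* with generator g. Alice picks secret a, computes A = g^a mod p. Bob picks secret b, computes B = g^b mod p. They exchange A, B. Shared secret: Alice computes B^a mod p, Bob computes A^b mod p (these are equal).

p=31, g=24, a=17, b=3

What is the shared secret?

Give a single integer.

A = 24^17 mod 31  (bits of 17 = 10001)
  bit 0 = 1: r = r^2 * 24 mod 31 = 1^2 * 24 = 1*24 = 24
  bit 1 = 0: r = r^2 mod 31 = 24^2 = 18
  bit 2 = 0: r = r^2 mod 31 = 18^2 = 14
  bit 3 = 0: r = r^2 mod 31 = 14^2 = 10
  bit 4 = 1: r = r^2 * 24 mod 31 = 10^2 * 24 = 7*24 = 13
  -> A = 13
B = 24^3 mod 31  (bits of 3 = 11)
  bit 0 = 1: r = r^2 * 24 mod 31 = 1^2 * 24 = 1*24 = 24
  bit 1 = 1: r = r^2 * 24 mod 31 = 24^2 * 24 = 18*24 = 29
  -> B = 29
s = B^a = 29^17 mod 31  (bits of 17 = 10001)
  bit 0 = 1: r = r^2 * 29 mod 31 = 1^2 * 29 = 1*29 = 29
  bit 1 = 0: r = r^2 mod 31 = 29^2 = 4
  bit 2 = 0: r = r^2 mod 31 = 4^2 = 16
  bit 3 = 0: r = r^2 mod 31 = 16^2 = 8
  bit 4 = 1: r = r^2 * 29 mod 31 = 8^2 * 29 = 2*29 = 27
  -> s = B^a = 27

Answer: 27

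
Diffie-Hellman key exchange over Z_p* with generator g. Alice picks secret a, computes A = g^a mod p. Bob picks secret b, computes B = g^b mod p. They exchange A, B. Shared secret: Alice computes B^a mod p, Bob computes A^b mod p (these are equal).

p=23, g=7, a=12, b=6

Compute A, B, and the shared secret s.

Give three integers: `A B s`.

Answer: 16 4 4

Derivation:
A = 7^12 mod 23  (bits of 12 = 1100)
  bit 0 = 1: r = r^2 * 7 mod 23 = 1^2 * 7 = 1*7 = 7
  bit 1 = 1: r = r^2 * 7 mod 23 = 7^2 * 7 = 3*7 = 21
  bit 2 = 0: r = r^2 mod 23 = 21^2 = 4
  bit 3 = 0: r = r^2 mod 23 = 4^2 = 16
  -> A = 16
B = 7^6 mod 23  (bits of 6 = 110)
  bit 0 = 1: r = r^2 * 7 mod 23 = 1^2 * 7 = 1*7 = 7
  bit 1 = 1: r = r^2 * 7 mod 23 = 7^2 * 7 = 3*7 = 21
  bit 2 = 0: r = r^2 mod 23 = 21^2 = 4
  -> B = 4
s = B^a = 4^12 mod 23  (bits of 12 = 1100)
  bit 0 = 1: r = r^2 * 4 mod 23 = 1^2 * 4 = 1*4 = 4
  bit 1 = 1: r = r^2 * 4 mod 23 = 4^2 * 4 = 16*4 = 18
  bit 2 = 0: r = r^2 mod 23 = 18^2 = 2
  bit 3 = 0: r = r^2 mod 23 = 2^2 = 4
  -> s = B^a = 4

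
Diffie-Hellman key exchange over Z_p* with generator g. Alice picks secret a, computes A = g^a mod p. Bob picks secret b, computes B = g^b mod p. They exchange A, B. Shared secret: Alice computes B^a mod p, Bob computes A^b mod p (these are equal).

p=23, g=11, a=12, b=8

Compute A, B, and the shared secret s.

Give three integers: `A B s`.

Answer: 12 8 8

Derivation:
A = 11^12 mod 23  (bits of 12 = 1100)
  bit 0 = 1: r = r^2 * 11 mod 23 = 1^2 * 11 = 1*11 = 11
  bit 1 = 1: r = r^2 * 11 mod 23 = 11^2 * 11 = 6*11 = 20
  bit 2 = 0: r = r^2 mod 23 = 20^2 = 9
  bit 3 = 0: r = r^2 mod 23 = 9^2 = 12
  -> A = 12
B = 11^8 mod 23  (bits of 8 = 1000)
  bit 0 = 1: r = r^2 * 11 mod 23 = 1^2 * 11 = 1*11 = 11
  bit 1 = 0: r = r^2 mod 23 = 11^2 = 6
  bit 2 = 0: r = r^2 mod 23 = 6^2 = 13
  bit 3 = 0: r = r^2 mod 23 = 13^2 = 8
  -> B = 8
s = B^a = 8^12 mod 23  (bits of 12 = 1100)
  bit 0 = 1: r = r^2 * 8 mod 23 = 1^2 * 8 = 1*8 = 8
  bit 1 = 1: r = r^2 * 8 mod 23 = 8^2 * 8 = 18*8 = 6
  bit 2 = 0: r = r^2 mod 23 = 6^2 = 13
  bit 3 = 0: r = r^2 mod 23 = 13^2 = 8
  -> s = B^a = 8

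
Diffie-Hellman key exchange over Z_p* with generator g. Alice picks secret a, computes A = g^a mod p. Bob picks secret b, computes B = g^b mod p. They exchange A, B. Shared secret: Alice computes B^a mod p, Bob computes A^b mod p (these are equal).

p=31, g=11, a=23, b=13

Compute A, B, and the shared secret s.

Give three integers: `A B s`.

A = 11^23 mod 31  (bits of 23 = 10111)
  bit 0 = 1: r = r^2 * 11 mod 31 = 1^2 * 11 = 1*11 = 11
  bit 1 = 0: r = r^2 mod 31 = 11^2 = 28
  bit 2 = 1: r = r^2 * 11 mod 31 = 28^2 * 11 = 9*11 = 6
  bit 3 = 1: r = r^2 * 11 mod 31 = 6^2 * 11 = 5*11 = 24
  bit 4 = 1: r = r^2 * 11 mod 31 = 24^2 * 11 = 18*11 = 12
  -> A = 12
B = 11^13 mod 31  (bits of 13 = 1101)
  bit 0 = 1: r = r^2 * 11 mod 31 = 1^2 * 11 = 1*11 = 11
  bit 1 = 1: r = r^2 * 11 mod 31 = 11^2 * 11 = 28*11 = 29
  bit 2 = 0: r = r^2 mod 31 = 29^2 = 4
  bit 3 = 1: r = r^2 * 11 mod 31 = 4^2 * 11 = 16*11 = 21
  -> B = 21
s = B^a = 21^23 mod 31  (bits of 23 = 10111)
  bit 0 = 1: r = r^2 * 21 mod 31 = 1^2 * 21 = 1*21 = 21
  bit 1 = 0: r = r^2 mod 31 = 21^2 = 7
  bit 2 = 1: r = r^2 * 21 mod 31 = 7^2 * 21 = 18*21 = 6
  bit 3 = 1: r = r^2 * 21 mod 31 = 6^2 * 21 = 5*21 = 12
  bit 4 = 1: r = r^2 * 21 mod 31 = 12^2 * 21 = 20*21 = 17
  -> s = B^a = 17

Answer: 12 21 17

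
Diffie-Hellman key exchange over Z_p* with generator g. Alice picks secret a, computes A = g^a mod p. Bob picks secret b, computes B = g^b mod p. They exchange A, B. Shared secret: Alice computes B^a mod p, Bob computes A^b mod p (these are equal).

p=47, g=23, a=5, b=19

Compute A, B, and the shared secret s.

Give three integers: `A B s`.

A = 23^5 mod 47  (bits of 5 = 101)
  bit 0 = 1: r = r^2 * 23 mod 47 = 1^2 * 23 = 1*23 = 23
  bit 1 = 0: r = r^2 mod 47 = 23^2 = 12
  bit 2 = 1: r = r^2 * 23 mod 47 = 12^2 * 23 = 3*23 = 22
  -> A = 22
B = 23^19 mod 47  (bits of 19 = 10011)
  bit 0 = 1: r = r^2 * 23 mod 47 = 1^2 * 23 = 1*23 = 23
  bit 1 = 0: r = r^2 mod 47 = 23^2 = 12
  bit 2 = 0: r = r^2 mod 47 = 12^2 = 3
  bit 3 = 1: r = r^2 * 23 mod 47 = 3^2 * 23 = 9*23 = 19
  bit 4 = 1: r = r^2 * 23 mod 47 = 19^2 * 23 = 32*23 = 31
  -> B = 31
s = B^a = 31^5 mod 47  (bits of 5 = 101)
  bit 0 = 1: r = r^2 * 31 mod 47 = 1^2 * 31 = 1*31 = 31
  bit 1 = 0: r = r^2 mod 47 = 31^2 = 21
  bit 2 = 1: r = r^2 * 31 mod 47 = 21^2 * 31 = 18*31 = 41
  -> s = B^a = 41

Answer: 22 31 41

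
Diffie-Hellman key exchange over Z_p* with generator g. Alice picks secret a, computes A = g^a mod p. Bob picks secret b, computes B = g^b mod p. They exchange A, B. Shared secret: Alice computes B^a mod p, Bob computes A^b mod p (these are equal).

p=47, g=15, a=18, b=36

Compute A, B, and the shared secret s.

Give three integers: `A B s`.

Answer: 12 3 6

Derivation:
A = 15^18 mod 47  (bits of 18 = 10010)
  bit 0 = 1: r = r^2 * 15 mod 47 = 1^2 * 15 = 1*15 = 15
  bit 1 = 0: r = r^2 mod 47 = 15^2 = 37
  bit 2 = 0: r = r^2 mod 47 = 37^2 = 6
  bit 3 = 1: r = r^2 * 15 mod 47 = 6^2 * 15 = 36*15 = 23
  bit 4 = 0: r = r^2 mod 47 = 23^2 = 12
  -> A = 12
B = 15^36 mod 47  (bits of 36 = 100100)
  bit 0 = 1: r = r^2 * 15 mod 47 = 1^2 * 15 = 1*15 = 15
  bit 1 = 0: r = r^2 mod 47 = 15^2 = 37
  bit 2 = 0: r = r^2 mod 47 = 37^2 = 6
  bit 3 = 1: r = r^2 * 15 mod 47 = 6^2 * 15 = 36*15 = 23
  bit 4 = 0: r = r^2 mod 47 = 23^2 = 12
  bit 5 = 0: r = r^2 mod 47 = 12^2 = 3
  -> B = 3
s = B^a = 3^18 mod 47  (bits of 18 = 10010)
  bit 0 = 1: r = r^2 * 3 mod 47 = 1^2 * 3 = 1*3 = 3
  bit 1 = 0: r = r^2 mod 47 = 3^2 = 9
  bit 2 = 0: r = r^2 mod 47 = 9^2 = 34
  bit 3 = 1: r = r^2 * 3 mod 47 = 34^2 * 3 = 28*3 = 37
  bit 4 = 0: r = r^2 mod 47 = 37^2 = 6
  -> s = B^a = 6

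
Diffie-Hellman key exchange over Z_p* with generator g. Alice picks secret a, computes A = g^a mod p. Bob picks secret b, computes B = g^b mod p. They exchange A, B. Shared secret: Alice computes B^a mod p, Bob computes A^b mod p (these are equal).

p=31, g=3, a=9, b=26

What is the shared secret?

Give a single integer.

A = 3^9 mod 31  (bits of 9 = 1001)
  bit 0 = 1: r = r^2 * 3 mod 31 = 1^2 * 3 = 1*3 = 3
  bit 1 = 0: r = r^2 mod 31 = 3^2 = 9
  bit 2 = 0: r = r^2 mod 31 = 9^2 = 19
  bit 3 = 1: r = r^2 * 3 mod 31 = 19^2 * 3 = 20*3 = 29
  -> A = 29
B = 3^26 mod 31  (bits of 26 = 11010)
  bit 0 = 1: r = r^2 * 3 mod 31 = 1^2 * 3 = 1*3 = 3
  bit 1 = 1: r = r^2 * 3 mod 31 = 3^2 * 3 = 9*3 = 27
  bit 2 = 0: r = r^2 mod 31 = 27^2 = 16
  bit 3 = 1: r = r^2 * 3 mod 31 = 16^2 * 3 = 8*3 = 24
  bit 4 = 0: r = r^2 mod 31 = 24^2 = 18
  -> B = 18
s = B^a = 18^9 mod 31  (bits of 9 = 1001)
  bit 0 = 1: r = r^2 * 18 mod 31 = 1^2 * 18 = 1*18 = 18
  bit 1 = 0: r = r^2 mod 31 = 18^2 = 14
  bit 2 = 0: r = r^2 mod 31 = 14^2 = 10
  bit 3 = 1: r = r^2 * 18 mod 31 = 10^2 * 18 = 7*18 = 2
  -> s = B^a = 2

Answer: 2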